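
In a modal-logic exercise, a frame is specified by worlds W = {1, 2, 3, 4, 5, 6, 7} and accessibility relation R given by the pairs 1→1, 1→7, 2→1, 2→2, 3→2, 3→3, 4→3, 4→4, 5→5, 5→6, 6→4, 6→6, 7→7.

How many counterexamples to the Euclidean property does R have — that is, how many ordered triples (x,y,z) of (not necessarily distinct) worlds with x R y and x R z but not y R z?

Enumerating: (1,7,1), (2,1,2), (3,2,3), (4,3,4), (5,6,5), (6,4,6).

6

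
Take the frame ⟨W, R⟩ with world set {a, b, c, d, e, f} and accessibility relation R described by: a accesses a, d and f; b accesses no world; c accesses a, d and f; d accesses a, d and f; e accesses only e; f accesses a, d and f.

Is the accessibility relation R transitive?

Yes

Transitive: yes — every two-step R-path is closed by a direct edge.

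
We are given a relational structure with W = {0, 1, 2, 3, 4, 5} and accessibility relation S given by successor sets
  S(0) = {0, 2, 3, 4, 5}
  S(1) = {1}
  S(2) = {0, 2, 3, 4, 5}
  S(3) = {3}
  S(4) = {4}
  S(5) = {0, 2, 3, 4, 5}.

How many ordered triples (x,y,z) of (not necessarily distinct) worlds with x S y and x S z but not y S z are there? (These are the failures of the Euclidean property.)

Enumerating: (0,3,0), (0,3,2), (0,3,4), (0,3,5), (0,4,0), (0,4,2), (0,4,3), (0,4,5), (2,3,0), (2,3,2), (2,3,4), (2,3,5), … and 12 more.
Total: 24.

24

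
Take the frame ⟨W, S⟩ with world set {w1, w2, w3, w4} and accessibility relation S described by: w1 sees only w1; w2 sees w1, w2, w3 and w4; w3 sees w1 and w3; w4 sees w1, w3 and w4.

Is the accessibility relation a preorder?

Yes

Reflexive: yes — every world is S-related to itself.
Transitive: yes — every two-step S-path is closed by a direct edge.
So S is a preorder.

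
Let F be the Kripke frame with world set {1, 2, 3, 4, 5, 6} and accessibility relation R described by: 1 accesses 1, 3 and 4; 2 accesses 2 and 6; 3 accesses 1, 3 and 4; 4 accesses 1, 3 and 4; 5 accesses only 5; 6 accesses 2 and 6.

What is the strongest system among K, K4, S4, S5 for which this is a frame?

S5

Transitive (axiom 4): yes — every two-step R-path is closed by a direct edge.
Reflexive (axiom T): yes — every world is R-related to itself.
Euclidean (axiom 5): yes — any two successors of a common world are R-related.
So F validates K, K4, S4, S5. The strongest is S5.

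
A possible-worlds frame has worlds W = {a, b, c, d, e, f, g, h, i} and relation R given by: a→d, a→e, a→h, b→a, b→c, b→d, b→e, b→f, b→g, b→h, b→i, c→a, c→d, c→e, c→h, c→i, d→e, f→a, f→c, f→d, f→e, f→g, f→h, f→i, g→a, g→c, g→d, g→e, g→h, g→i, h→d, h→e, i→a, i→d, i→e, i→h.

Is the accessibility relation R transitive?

Transitive: yes — every two-step R-path is closed by a direct edge.

Yes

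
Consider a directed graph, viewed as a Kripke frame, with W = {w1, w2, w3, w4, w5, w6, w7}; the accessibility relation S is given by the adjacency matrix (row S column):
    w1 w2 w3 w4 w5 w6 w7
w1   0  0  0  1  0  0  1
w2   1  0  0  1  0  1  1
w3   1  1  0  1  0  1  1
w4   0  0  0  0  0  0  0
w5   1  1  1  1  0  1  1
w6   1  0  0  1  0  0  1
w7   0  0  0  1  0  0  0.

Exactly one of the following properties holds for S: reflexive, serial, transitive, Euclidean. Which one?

transitive

Reflexive: no — w1 is not related to itself.
Serial: no — w4 has no S-successor.
Transitive: yes — every two-step S-path is closed by a direct edge.
Euclidean: no — w1 S w4 and w1 S w7, but not w4 S w7.
Only transitive holds.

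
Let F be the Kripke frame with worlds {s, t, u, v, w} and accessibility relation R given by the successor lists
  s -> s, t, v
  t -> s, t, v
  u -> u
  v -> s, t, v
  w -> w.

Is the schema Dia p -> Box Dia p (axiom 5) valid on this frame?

Yes

Axiom 5 corresponds to the accessibility relation being Euclidean.
Euclidean: yes — any two successors of a common world are R-related.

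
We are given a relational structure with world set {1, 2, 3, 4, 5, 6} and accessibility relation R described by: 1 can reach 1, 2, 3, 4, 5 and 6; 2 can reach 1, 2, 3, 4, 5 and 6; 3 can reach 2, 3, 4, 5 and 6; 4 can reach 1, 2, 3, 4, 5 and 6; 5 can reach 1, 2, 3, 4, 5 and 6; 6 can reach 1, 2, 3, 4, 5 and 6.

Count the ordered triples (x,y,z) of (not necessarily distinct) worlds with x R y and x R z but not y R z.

Enumerating: (1,3,1), (2,3,1), (4,3,1), (5,3,1), (6,3,1).

5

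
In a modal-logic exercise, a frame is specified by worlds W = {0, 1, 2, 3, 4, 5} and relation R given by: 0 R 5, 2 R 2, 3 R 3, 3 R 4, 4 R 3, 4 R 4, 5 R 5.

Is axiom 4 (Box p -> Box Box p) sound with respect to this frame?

Axiom 4 corresponds to the accessibility relation being transitive.
Transitive: yes — every two-step R-path is closed by a direct edge.

Yes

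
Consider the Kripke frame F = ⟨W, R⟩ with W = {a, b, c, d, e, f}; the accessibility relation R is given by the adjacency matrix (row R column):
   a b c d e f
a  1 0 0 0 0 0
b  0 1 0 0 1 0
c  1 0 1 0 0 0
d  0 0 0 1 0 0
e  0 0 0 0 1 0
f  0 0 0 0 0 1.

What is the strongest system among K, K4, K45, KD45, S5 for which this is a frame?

K4

Transitive (axiom 4): yes — every two-step R-path is closed by a direct edge.
Euclidean (axiom 5): no — b R e and b R b, but not e R b.
Serial (axiom D): yes — every world has a successor (e.g. a R a).
Reflexive (axiom T): yes — every world is R-related to itself.
So F validates K, K4; K45 would additionally require R to be Euclidean. The strongest is K4.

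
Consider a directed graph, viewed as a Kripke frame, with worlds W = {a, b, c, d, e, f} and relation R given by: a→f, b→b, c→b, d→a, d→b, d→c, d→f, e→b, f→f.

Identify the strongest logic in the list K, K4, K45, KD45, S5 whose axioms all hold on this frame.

K4

Transitive (axiom 4): yes — every two-step R-path is closed by a direct edge.
Euclidean (axiom 5): no — d R a and d R b, but not a R b.
Serial (axiom D): yes — every world has a successor (e.g. a R f).
Reflexive (axiom T): no — a is not related to itself.
So F validates K, K4; K45 would additionally require R to be Euclidean. The strongest is K4.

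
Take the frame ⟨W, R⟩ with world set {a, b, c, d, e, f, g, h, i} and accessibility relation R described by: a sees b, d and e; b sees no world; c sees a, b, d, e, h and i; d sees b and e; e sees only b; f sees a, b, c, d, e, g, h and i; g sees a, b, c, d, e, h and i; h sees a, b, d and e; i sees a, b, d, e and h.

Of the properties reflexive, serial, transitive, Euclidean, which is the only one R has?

transitive

Reflexive: no — a is not related to itself.
Serial: no — b has no R-successor.
Transitive: yes — every two-step R-path is closed by a direct edge.
Euclidean: no — a R b and a R d, but not b R d.
Only transitive holds.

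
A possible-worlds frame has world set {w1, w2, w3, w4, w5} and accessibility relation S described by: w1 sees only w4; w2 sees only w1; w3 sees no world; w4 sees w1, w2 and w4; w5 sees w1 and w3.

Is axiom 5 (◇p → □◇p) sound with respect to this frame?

No

By correspondence theory, 5 is valid on a frame iff S is Euclidean.
Euclidean: no — w4 S w1 and w4 S w2, but not w1 S w2.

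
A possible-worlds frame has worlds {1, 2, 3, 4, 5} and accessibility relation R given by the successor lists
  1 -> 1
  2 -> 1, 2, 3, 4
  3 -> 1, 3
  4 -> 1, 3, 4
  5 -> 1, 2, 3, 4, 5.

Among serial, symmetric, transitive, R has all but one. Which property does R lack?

symmetric

Serial: yes — every world has a successor (e.g. 1 R 1).
Symmetric: no — 2 R 1 but not 1 R 2.
Transitive: yes — every two-step R-path is closed by a direct edge.
Only symmetric fails.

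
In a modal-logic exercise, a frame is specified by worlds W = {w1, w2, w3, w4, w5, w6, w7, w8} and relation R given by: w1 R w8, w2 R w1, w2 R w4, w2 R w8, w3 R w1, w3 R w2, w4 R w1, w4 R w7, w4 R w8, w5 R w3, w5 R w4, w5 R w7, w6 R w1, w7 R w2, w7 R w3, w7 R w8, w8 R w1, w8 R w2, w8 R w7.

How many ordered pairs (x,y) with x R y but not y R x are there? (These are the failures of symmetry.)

13

Enumerating: (w2,w1), (w2,w4), (w3,w1), (w3,w2), (w4,w1), (w4,w7), (w4,w8), (w5,w3), (w5,w4), (w5,w7), (w6,w1), (w7,w2), (w7,w3).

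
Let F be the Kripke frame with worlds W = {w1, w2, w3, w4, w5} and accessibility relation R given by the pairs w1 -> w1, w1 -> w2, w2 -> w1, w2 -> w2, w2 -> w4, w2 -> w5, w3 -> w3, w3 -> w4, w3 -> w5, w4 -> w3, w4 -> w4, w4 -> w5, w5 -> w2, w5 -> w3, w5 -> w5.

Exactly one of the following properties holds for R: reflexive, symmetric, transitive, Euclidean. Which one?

reflexive

Reflexive: yes — every world is R-related to itself.
Symmetric: no — w2 R w4 but not w4 R w2.
Transitive: no — w1 R w2 and w2 R w4, but not w1 R w4.
Euclidean: no — w2 R w1 and w2 R w4, but not w1 R w4.
Only reflexive holds.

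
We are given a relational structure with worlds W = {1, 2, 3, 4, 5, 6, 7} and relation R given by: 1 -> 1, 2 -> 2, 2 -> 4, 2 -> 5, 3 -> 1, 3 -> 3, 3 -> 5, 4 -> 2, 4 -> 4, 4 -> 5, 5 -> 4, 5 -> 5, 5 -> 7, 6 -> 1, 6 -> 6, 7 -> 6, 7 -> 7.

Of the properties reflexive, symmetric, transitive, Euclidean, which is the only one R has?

reflexive

Reflexive: yes — every world is R-related to itself.
Symmetric: no — 2 R 5 but not 5 R 2.
Transitive: no — 2 R 5 and 5 R 7, but not 2 R 7.
Euclidean: no — 3 R 1 and 3 R 5, but not 1 R 5.
Only reflexive holds.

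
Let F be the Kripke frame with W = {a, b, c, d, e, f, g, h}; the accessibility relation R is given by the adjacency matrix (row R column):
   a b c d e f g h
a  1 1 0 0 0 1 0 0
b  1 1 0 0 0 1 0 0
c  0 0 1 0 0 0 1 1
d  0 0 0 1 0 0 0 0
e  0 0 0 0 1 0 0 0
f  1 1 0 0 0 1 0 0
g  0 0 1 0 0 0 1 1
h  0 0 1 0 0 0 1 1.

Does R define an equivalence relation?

Yes

Reflexive: yes — every world is R-related to itself.
Symmetric: yes — every pair in R has its reverse in R.
Transitive: yes — every two-step R-path is closed by a direct edge.
So R is an equivalence relation.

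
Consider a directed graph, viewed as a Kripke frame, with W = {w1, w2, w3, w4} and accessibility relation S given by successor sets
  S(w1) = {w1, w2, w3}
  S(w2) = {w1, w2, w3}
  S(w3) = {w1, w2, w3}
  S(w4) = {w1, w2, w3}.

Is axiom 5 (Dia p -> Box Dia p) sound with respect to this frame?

Axiom 5 corresponds to the accessibility relation being Euclidean.
Euclidean: yes — any two successors of a common world are S-related.

Yes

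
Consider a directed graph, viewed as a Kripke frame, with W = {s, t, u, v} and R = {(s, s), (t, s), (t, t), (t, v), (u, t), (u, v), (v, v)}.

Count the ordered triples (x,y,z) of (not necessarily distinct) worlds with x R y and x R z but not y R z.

5

Enumerating: (t,s,t), (t,s,v), (t,v,s), (t,v,t), (u,v,t).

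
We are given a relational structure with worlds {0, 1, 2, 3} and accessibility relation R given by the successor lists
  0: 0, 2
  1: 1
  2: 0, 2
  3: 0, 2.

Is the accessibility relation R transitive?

Yes

Transitive: yes — every two-step R-path is closed by a direct edge.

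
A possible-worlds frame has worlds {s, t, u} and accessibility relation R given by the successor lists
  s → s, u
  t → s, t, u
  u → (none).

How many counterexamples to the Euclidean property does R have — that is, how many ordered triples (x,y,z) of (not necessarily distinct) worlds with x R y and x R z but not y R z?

6

Enumerating: (s,u,s), (s,u,u), (t,s,t), (t,u,s), (t,u,t), (t,u,u).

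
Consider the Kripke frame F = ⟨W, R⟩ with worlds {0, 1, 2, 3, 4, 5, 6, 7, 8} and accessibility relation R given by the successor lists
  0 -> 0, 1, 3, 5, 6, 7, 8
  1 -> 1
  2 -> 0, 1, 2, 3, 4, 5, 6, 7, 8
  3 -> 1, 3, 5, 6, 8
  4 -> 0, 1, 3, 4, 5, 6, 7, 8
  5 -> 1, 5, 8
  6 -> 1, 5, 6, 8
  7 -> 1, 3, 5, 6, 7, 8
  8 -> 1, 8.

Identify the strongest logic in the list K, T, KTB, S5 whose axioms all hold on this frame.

T

Reflexive (axiom T): yes — every world is R-related to itself.
Symmetric (axiom B): no — 0 R 1 but not 1 R 0.
Euclidean (axiom 5): no — 0 R 1 and 0 R 3, but not 1 R 3.
So F validates K, T; KTB would additionally require R to be symmetric. The strongest is T.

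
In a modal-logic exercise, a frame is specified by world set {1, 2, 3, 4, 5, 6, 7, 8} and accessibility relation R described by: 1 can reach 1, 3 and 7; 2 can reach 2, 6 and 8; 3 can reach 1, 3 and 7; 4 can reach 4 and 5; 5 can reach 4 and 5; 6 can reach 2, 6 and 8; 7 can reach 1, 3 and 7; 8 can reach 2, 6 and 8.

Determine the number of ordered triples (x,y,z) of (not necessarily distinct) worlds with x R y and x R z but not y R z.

R is Euclidean; there are no such tuples.

0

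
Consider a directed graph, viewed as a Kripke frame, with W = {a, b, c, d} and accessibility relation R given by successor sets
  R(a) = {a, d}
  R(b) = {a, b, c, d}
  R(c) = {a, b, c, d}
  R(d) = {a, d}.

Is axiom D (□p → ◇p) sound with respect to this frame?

Yes

Axiom D corresponds to the accessibility relation being serial.
Serial: yes — every world has a successor (e.g. a R a).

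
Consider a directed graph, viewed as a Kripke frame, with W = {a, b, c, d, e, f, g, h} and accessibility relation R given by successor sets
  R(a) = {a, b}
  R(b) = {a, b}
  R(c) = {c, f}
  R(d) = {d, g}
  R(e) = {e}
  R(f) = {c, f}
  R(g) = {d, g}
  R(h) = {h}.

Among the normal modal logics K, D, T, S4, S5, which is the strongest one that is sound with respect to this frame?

S5

Serial (axiom D): yes — every world has a successor (e.g. a R a).
Reflexive (axiom T): yes — every world is R-related to itself.
Transitive (axiom 4): yes — every two-step R-path is closed by a direct edge.
Euclidean (axiom 5): yes — any two successors of a common world are R-related.
So F validates K, D, T, S4, S5. The strongest is S5.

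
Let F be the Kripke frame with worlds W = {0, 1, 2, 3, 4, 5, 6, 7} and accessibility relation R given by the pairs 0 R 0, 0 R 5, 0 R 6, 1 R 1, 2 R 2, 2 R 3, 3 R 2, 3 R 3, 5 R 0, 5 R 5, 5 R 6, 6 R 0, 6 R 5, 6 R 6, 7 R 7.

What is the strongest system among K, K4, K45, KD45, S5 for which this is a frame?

Transitive (axiom 4): yes — every two-step R-path is closed by a direct edge.
Euclidean (axiom 5): yes — any two successors of a common world are R-related.
Serial (axiom D): no — 4 has no R-successor.
Reflexive (axiom T): no — 4 is not related to itself.
So F validates K, K4, K45; KD45 would additionally require R to be serial. The strongest is K45.

K45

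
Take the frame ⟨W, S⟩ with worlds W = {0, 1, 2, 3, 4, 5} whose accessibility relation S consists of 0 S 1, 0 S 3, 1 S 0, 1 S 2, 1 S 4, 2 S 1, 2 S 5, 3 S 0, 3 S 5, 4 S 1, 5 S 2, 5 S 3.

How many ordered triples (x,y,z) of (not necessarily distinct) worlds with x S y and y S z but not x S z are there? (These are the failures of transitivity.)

Enumerating: (0,1,0), (0,1,2), (0,1,4), (0,3,0), (0,3,5), (1,0,1), (1,0,3), (1,2,1), (1,2,5), (1,4,1), (2,1,0), (2,1,2), … and 14 more.
Total: 26.

26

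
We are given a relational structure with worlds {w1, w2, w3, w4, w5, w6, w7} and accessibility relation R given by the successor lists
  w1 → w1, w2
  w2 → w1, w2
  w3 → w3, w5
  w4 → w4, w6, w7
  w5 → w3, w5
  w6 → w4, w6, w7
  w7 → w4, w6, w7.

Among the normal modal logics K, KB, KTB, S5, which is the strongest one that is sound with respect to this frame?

S5

Symmetric (axiom B): yes — every pair in R has its reverse in R.
Reflexive (axiom T): yes — every world is R-related to itself.
Euclidean (axiom 5): yes — any two successors of a common world are R-related.
So F validates K, KB, KTB, S5. The strongest is S5.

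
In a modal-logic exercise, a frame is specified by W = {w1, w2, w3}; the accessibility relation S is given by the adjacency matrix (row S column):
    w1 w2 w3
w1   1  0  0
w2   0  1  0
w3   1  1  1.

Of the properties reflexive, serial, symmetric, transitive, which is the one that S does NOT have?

symmetric

Reflexive: yes — every world is S-related to itself.
Serial: yes — every world has a successor (e.g. w1 S w1).
Symmetric: no — w3 S w1 but not w1 S w3.
Transitive: yes — every two-step S-path is closed by a direct edge.
Only symmetric fails.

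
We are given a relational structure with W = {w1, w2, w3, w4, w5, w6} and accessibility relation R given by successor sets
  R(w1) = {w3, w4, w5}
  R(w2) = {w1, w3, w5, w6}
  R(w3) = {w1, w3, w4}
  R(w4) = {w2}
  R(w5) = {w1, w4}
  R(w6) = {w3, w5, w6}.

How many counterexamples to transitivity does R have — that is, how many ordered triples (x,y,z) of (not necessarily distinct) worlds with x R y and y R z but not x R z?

19

Enumerating: (w1,w3,w1), (w1,w4,w2), (w1,w5,w1), (w2,w1,w4), (w2,w3,w4), (w2,w5,w4), (w3,w1,w5), (w3,w4,w2), (w4,w2,w1), (w4,w2,w3), (w4,w2,w5), (w4,w2,w6), … and 7 more.
Total: 19.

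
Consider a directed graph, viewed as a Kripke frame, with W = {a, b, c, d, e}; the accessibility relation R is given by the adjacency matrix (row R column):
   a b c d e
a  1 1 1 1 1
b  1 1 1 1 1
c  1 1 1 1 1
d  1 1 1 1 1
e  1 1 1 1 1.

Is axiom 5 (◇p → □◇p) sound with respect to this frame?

Yes

The schema 5 characterises exactly the Euclidean frames.
Euclidean: yes — any two successors of a common world are R-related.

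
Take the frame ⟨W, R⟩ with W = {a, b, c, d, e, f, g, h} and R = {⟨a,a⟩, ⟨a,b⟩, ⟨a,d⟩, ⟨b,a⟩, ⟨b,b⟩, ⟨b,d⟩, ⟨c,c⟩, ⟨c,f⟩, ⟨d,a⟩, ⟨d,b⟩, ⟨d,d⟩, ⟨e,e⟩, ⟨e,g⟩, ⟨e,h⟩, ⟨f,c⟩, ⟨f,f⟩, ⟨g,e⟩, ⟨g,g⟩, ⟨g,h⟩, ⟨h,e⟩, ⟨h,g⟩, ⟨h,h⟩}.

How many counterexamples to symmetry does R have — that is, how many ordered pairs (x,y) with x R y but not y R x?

R is symmetric; there are no such tuples.

0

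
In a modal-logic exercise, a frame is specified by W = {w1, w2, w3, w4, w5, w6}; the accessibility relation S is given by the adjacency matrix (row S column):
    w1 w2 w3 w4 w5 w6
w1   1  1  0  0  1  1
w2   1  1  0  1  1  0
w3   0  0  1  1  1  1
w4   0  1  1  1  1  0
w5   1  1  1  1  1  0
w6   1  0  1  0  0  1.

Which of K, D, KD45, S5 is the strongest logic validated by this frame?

D

Serial (axiom D): yes — every world has a successor (e.g. w1 S w1).
Euclidean (axiom 5): no — w1 S w2 and w1 S w6, but not w2 S w6.
Transitive (axiom 4): no — w1 S w2 and w2 S w4, but not w1 S w4.
Reflexive (axiom T): yes — every world is S-related to itself.
So F validates K, D; KD45 would additionally require S to be Euclidean and transitive. The strongest is D.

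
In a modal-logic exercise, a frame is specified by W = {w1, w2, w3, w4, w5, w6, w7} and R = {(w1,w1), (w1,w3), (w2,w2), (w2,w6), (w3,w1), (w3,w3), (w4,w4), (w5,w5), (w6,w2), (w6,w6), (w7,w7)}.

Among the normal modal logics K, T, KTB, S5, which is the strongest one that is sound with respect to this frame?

S5

Reflexive (axiom T): yes — every world is R-related to itself.
Symmetric (axiom B): yes — every pair in R has its reverse in R.
Euclidean (axiom 5): yes — any two successors of a common world are R-related.
So F validates K, T, KTB, S5. The strongest is S5.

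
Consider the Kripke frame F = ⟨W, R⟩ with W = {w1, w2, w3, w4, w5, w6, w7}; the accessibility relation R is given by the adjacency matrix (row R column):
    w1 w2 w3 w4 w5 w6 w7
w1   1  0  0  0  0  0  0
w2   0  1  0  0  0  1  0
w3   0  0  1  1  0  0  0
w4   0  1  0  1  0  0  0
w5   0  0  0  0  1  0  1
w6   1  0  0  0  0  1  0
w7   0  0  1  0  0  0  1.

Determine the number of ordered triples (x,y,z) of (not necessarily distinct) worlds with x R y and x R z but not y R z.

Enumerating: (w2,w6,w2), (w3,w4,w3), (w4,w2,w4), (w5,w7,w5), (w6,w1,w6), (w7,w3,w7).

6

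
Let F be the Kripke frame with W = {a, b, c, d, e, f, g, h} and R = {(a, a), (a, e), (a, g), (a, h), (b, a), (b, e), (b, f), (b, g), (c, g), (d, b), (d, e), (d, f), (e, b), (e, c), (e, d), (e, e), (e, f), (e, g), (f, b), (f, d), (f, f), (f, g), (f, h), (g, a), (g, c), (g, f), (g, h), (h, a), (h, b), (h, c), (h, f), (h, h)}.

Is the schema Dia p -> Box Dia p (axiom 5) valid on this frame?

Axiom 5 corresponds to the accessibility relation being Euclidean.
Euclidean: no — a R e and a R h, but not e R h.

No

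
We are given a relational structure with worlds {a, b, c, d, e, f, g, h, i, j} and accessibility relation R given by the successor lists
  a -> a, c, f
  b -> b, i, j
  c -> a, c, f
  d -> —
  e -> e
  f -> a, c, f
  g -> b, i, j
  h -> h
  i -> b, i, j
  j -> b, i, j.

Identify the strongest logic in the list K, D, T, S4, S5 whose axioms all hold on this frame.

Serial (axiom D): no — d has no R-successor.
Reflexive (axiom T): no — d is not related to itself.
Transitive (axiom 4): yes — every two-step R-path is closed by a direct edge.
Euclidean (axiom 5): yes — any two successors of a common world are R-related.
So F validates K; D would additionally require R to be serial. The strongest is K.

K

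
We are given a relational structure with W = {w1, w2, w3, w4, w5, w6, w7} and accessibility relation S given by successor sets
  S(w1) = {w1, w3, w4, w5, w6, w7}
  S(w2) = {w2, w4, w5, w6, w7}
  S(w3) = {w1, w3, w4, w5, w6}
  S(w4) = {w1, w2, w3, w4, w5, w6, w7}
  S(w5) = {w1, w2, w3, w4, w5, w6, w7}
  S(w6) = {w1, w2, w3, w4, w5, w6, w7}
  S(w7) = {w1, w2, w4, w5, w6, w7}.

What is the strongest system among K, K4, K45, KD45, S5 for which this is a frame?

Transitive (axiom 4): no — w1 S w4 and w4 S w2, but not w1 S w2.
Euclidean (axiom 5): no — w1 S w3 and w1 S w7, but not w3 S w7.
Serial (axiom D): yes — every world has a successor (e.g. w1 S w1).
Reflexive (axiom T): yes — every world is S-related to itself.
So F validates K; K4 would additionally require S to be transitive. The strongest is K.

K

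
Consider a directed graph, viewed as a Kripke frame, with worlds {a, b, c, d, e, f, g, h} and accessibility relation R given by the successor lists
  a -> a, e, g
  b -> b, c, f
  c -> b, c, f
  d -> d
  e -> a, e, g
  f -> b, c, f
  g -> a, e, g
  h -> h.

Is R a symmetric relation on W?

Symmetric: yes — every pair in R has its reverse in R.

Yes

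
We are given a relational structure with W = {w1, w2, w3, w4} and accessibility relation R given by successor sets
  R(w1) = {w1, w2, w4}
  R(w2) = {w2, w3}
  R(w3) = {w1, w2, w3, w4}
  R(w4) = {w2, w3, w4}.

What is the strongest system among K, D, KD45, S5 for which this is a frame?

D

Serial (axiom D): yes — every world has a successor (e.g. w1 R w1).
Euclidean (axiom 5): no — w1 R w2 and w1 R w4, but not w2 R w4.
Transitive (axiom 4): no — w1 R w2 and w2 R w3, but not w1 R w3.
Reflexive (axiom T): yes — every world is R-related to itself.
So F validates K, D; KD45 would additionally require R to be Euclidean and transitive. The strongest is D.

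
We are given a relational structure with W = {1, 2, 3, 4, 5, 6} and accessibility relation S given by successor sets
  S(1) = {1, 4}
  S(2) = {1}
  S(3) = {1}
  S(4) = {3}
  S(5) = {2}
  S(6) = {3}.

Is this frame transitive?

Transitive: no — 1 S 4 and 4 S 3, but not 1 S 3.

No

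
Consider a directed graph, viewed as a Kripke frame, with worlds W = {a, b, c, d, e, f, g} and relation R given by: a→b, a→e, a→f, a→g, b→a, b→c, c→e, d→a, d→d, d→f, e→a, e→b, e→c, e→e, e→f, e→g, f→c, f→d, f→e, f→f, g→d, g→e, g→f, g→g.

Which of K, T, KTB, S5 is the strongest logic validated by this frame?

K

Reflexive (axiom T): no — a is not related to itself.
Symmetric (axiom B): no — a R f but not f R a.
Euclidean (axiom 5): no — a R b and a R e, but not b R e.
So F validates K; T would additionally require R to be reflexive. The strongest is K.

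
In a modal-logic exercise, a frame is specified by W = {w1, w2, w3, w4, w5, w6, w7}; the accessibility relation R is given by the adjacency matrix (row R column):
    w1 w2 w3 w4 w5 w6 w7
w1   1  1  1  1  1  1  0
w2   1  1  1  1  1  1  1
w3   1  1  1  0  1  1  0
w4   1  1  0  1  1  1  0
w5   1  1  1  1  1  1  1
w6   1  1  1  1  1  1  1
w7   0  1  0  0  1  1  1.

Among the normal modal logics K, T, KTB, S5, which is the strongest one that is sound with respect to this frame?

Reflexive (axiom T): yes — every world is R-related to itself.
Symmetric (axiom B): yes — every pair in R has its reverse in R.
Euclidean (axiom 5): no — w1 R w3 and w1 R w4, but not w3 R w4.
So F validates K, T, KTB; S5 would additionally require R to be Euclidean. The strongest is KTB.

KTB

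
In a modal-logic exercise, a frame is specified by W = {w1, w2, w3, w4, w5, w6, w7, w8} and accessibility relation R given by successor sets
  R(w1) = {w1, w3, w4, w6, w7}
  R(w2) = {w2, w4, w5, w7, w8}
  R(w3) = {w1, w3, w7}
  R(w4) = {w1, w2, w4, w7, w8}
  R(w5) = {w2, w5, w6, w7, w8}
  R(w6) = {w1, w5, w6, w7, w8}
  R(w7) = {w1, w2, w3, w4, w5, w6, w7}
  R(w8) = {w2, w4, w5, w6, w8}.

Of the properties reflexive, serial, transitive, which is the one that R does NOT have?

transitive

Reflexive: yes — every world is R-related to itself.
Serial: yes — every world has a successor (e.g. w1 R w1).
Transitive: no — w1 R w4 and w4 R w2, but not w1 R w2.
Only transitive fails.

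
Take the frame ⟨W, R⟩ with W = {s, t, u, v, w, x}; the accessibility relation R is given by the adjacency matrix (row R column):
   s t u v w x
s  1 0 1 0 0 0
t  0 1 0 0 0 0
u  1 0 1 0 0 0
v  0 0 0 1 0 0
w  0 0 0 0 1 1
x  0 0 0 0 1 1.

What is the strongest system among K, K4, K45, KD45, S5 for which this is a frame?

S5

Transitive (axiom 4): yes — every two-step R-path is closed by a direct edge.
Euclidean (axiom 5): yes — any two successors of a common world are R-related.
Serial (axiom D): yes — every world has a successor (e.g. s R s).
Reflexive (axiom T): yes — every world is R-related to itself.
So F validates K, K4, K45, KD45, S5. The strongest is S5.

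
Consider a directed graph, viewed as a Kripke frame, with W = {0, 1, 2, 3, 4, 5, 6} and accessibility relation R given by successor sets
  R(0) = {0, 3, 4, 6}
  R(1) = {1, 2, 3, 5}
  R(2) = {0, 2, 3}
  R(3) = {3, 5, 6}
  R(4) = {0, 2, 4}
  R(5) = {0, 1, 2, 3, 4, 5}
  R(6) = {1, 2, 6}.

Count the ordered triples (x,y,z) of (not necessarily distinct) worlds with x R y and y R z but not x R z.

Enumerating: (0,3,5), (0,4,2), (0,6,1), (0,6,2), (1,2,0), (1,3,6), (1,5,0), (1,5,4), (2,0,4), (2,0,6), (2,3,5), (2,3,6), … and 15 more.
Total: 27.

27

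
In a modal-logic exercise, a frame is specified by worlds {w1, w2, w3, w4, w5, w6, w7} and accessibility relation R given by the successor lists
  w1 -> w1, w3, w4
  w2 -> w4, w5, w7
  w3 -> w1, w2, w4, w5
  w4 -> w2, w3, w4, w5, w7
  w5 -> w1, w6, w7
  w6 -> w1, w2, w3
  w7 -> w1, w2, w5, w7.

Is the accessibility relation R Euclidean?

Euclidean: no — w2 R w5 and w2 R w4, but not w5 R w4.

No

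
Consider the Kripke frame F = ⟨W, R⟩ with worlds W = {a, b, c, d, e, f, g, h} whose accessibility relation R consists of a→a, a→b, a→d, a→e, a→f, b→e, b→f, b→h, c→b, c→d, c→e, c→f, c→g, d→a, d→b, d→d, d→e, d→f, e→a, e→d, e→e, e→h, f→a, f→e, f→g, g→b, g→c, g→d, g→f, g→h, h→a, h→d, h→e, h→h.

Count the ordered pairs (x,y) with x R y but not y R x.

16

Enumerating: (a,b), (b,e), (b,f), (b,h), (c,b), (c,d), (c,e), (c,f), (d,b), (d,f), (f,e), (g,b), (g,d), (g,h), (h,a), (h,d).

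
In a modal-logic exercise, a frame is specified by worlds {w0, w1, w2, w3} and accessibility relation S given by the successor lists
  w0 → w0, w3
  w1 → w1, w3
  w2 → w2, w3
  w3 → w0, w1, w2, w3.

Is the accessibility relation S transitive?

Transitive: no — w0 S w3 and w3 S w1, but not w0 S w1.

No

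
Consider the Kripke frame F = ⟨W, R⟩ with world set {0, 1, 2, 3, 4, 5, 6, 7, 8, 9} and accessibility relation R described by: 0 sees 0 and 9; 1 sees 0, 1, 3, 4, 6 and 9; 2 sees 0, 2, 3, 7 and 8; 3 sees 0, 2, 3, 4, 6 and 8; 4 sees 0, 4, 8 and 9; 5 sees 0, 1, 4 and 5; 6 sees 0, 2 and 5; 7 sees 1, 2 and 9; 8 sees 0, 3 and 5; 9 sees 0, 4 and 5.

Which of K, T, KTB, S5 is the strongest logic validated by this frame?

K

Reflexive (axiom T): no — 6 is not related to itself.
Symmetric (axiom B): no — 1 R 0 but not 0 R 1.
Euclidean (axiom 5): no — 1 R 0 and 1 R 3, but not 0 R 3.
So F validates K; T would additionally require R to be reflexive. The strongest is K.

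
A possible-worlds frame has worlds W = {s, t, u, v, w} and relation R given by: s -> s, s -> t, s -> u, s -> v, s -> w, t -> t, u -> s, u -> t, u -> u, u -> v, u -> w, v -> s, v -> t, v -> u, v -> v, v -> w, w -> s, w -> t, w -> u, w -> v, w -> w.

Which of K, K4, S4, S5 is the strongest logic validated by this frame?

Transitive (axiom 4): yes — every two-step R-path is closed by a direct edge.
Reflexive (axiom T): yes — every world is R-related to itself.
Euclidean (axiom 5): no — s R t and s R u, but not t R u.
So F validates K, K4, S4; S5 would additionally require R to be Euclidean. The strongest is S4.

S4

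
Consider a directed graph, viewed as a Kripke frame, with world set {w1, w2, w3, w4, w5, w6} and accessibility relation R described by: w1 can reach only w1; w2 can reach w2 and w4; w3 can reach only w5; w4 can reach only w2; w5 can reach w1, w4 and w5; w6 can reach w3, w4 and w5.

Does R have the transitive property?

No

Transitive: no — w3 R w5 and w5 R w1, but not w3 R w1.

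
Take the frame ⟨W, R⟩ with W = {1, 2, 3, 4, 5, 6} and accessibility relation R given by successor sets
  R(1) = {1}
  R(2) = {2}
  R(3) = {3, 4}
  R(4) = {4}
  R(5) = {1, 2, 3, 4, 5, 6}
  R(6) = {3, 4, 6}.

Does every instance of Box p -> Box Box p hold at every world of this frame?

Axiom 4 corresponds to the accessibility relation being transitive.
Transitive: yes — every two-step R-path is closed by a direct edge.

Yes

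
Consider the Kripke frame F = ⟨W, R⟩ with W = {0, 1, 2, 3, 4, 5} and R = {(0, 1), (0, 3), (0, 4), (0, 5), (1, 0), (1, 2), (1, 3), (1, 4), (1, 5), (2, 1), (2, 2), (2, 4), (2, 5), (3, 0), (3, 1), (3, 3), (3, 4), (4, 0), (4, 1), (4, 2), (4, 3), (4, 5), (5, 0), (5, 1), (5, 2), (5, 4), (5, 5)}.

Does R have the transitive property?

No

Transitive: no — 0 R 1 and 1 R 2, but not 0 R 2.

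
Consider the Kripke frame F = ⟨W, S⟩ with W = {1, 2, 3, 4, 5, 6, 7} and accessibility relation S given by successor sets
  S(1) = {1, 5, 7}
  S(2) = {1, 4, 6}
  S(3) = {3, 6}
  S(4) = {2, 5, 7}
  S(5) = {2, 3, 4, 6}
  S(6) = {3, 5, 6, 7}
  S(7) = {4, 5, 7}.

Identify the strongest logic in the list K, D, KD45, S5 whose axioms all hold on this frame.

Serial (axiom D): yes — every world has a successor (e.g. 1 S 1).
Euclidean (axiom 5): no — 1 S 5 and 1 S 7, but not 5 S 7.
Transitive (axiom 4): no — 1 S 5 and 5 S 2, but not 1 S 2.
Reflexive (axiom T): no — 2 is not related to itself.
So F validates K, D; KD45 would additionally require S to be Euclidean and transitive. The strongest is D.

D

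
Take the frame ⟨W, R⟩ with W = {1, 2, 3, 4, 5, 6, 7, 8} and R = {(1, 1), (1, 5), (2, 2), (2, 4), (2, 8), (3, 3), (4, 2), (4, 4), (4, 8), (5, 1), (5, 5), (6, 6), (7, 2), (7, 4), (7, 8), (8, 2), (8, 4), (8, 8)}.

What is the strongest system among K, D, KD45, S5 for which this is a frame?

KD45

Serial (axiom D): yes — every world has a successor (e.g. 1 R 1).
Euclidean (axiom 5): yes — any two successors of a common world are R-related.
Transitive (axiom 4): yes — every two-step R-path is closed by a direct edge.
Reflexive (axiom T): no — 7 is not related to itself.
So F validates K, D, KD45; S5 would additionally require R to be reflexive. The strongest is KD45.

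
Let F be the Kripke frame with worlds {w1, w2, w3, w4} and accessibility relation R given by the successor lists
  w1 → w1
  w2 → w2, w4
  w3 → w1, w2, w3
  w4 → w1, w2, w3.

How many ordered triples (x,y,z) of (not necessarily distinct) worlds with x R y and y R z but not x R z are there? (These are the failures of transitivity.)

4

Enumerating: (w2,w4,w1), (w2,w4,w3), (w3,w2,w4), (w4,w2,w4).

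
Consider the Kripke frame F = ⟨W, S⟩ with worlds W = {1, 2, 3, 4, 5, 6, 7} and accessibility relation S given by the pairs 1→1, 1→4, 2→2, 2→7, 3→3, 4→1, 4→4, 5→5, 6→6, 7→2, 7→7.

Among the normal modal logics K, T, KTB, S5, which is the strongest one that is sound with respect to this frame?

Reflexive (axiom T): yes — every world is S-related to itself.
Symmetric (axiom B): yes — every pair in S has its reverse in S.
Euclidean (axiom 5): yes — any two successors of a common world are S-related.
So F validates K, T, KTB, S5. The strongest is S5.

S5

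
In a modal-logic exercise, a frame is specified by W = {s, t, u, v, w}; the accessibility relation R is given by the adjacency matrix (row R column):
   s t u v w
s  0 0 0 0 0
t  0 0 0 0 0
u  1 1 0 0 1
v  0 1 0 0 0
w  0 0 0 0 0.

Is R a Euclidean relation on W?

Euclidean: no — u R s and u R t, but not s R t.

No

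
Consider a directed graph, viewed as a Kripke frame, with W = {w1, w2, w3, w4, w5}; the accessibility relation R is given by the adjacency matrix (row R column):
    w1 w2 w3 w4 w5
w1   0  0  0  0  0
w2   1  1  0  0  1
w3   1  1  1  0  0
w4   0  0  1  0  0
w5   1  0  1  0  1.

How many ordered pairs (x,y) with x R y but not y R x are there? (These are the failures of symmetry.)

Enumerating: (w2,w1), (w2,w5), (w3,w1), (w3,w2), (w4,w3), (w5,w1), (w5,w3).

7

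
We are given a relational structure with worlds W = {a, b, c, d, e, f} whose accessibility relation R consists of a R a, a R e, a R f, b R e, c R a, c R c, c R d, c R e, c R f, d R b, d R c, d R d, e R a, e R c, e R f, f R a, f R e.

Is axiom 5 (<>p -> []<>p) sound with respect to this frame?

No

Axiom 5 corresponds to the accessibility relation being Euclidean.
Euclidean: no — c R a and c R d, but not a R d.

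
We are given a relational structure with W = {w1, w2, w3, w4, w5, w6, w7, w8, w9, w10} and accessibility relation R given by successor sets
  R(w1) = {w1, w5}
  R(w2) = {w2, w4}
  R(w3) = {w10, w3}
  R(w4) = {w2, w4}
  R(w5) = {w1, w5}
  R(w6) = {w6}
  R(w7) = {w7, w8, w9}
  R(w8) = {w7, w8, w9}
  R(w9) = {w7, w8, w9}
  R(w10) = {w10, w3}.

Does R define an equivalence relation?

Yes

Reflexive: yes — every world is R-related to itself.
Symmetric: yes — every pair in R has its reverse in R.
Transitive: yes — every two-step R-path is closed by a direct edge.
So R is an equivalence relation.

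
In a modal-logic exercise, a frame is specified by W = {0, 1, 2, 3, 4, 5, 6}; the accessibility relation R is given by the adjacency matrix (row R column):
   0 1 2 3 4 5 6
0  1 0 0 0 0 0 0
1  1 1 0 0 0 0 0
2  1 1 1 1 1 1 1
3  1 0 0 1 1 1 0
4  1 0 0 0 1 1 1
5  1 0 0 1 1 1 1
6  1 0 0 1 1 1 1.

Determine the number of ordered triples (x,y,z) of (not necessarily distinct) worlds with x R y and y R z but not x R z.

4

Enumerating: (3,4,6), (3,5,6), (4,5,3), (4,6,3).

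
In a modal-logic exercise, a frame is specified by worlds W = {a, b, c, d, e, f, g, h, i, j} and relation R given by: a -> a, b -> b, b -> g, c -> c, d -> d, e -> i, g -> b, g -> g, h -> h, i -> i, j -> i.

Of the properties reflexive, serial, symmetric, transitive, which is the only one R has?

Reflexive: no — e is not related to itself.
Serial: no — f has no R-successor.
Symmetric: no — e R i but not i R e.
Transitive: yes — every two-step R-path is closed by a direct edge.
Only transitive holds.

transitive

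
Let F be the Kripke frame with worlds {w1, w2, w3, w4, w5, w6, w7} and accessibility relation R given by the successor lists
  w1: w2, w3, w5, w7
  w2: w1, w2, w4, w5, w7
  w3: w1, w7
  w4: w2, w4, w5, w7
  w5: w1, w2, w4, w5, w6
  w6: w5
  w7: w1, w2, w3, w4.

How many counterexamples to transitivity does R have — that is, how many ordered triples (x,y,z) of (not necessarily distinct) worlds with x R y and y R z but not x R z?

Enumerating: (w1,w2,w1), (w1,w2,w4), (w1,w3,w1), (w1,w5,w1), (w1,w5,w4), (w1,w5,w6), (w1,w7,w1), (w1,w7,w4), (w2,w1,w3), (w2,w5,w6), (w2,w7,w3), (w3,w1,w2), … and 25 more.
Total: 37.

37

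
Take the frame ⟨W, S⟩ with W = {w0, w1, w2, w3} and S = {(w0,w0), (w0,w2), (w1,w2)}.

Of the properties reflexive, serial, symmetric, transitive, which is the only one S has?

transitive

Reflexive: no — w1 is not related to itself.
Serial: no — w2 has no S-successor.
Symmetric: no — w0 S w2 but not w2 S w0.
Transitive: yes — every two-step S-path is closed by a direct edge.
Only transitive holds.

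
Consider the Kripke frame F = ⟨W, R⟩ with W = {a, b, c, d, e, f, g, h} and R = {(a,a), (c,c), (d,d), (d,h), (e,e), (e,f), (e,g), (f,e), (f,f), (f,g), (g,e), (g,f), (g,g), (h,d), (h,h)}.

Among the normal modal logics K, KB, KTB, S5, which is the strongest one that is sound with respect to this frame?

KB

Symmetric (axiom B): yes — every pair in R has its reverse in R.
Reflexive (axiom T): no — b is not related to itself.
Euclidean (axiom 5): yes — any two successors of a common world are R-related.
So F validates K, KB; KTB would additionally require R to be reflexive. The strongest is KB.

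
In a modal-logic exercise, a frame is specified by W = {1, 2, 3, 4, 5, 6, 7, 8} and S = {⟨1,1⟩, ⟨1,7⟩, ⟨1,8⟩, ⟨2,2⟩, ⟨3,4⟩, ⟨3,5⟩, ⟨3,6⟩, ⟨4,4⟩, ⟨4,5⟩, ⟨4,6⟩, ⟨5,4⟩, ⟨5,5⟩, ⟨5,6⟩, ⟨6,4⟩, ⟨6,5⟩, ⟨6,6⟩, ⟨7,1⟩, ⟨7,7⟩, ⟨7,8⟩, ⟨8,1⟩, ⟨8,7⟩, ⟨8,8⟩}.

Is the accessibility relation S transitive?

Yes

Transitive: yes — every two-step S-path is closed by a direct edge.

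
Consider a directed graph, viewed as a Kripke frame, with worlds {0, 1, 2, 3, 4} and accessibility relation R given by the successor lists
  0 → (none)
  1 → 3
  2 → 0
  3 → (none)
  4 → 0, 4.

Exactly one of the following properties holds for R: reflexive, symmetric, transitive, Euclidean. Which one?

Reflexive: no — 0 is not related to itself.
Symmetric: no — 1 R 3 but not 3 R 1.
Transitive: yes — every two-step R-path is closed by a direct edge.
Euclidean: no — 1 R 3 and 1 R 3, but not 3 R 3.
Only transitive holds.

transitive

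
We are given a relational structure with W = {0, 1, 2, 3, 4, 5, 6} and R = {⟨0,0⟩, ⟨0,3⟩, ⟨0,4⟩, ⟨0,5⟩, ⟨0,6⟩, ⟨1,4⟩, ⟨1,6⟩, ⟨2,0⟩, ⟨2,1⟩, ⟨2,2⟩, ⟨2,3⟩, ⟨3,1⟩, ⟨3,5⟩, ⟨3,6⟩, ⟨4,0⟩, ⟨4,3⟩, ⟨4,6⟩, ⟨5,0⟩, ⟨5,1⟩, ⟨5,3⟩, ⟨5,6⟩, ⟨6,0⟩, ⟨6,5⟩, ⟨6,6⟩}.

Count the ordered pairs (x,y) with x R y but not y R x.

11

Enumerating: (0,3), (1,4), (1,6), (2,0), (2,1), (2,3), (3,1), (3,6), (4,3), (4,6), (5,1).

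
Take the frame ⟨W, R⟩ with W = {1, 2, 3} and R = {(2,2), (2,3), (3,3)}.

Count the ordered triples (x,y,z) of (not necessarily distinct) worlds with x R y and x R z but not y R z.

Enumerating: (2,3,2).

1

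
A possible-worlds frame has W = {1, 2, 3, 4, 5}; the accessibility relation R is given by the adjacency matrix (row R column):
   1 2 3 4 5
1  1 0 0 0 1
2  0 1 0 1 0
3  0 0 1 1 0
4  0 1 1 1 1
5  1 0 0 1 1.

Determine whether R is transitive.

No

Transitive: no — 1 R 5 and 5 R 4, but not 1 R 4.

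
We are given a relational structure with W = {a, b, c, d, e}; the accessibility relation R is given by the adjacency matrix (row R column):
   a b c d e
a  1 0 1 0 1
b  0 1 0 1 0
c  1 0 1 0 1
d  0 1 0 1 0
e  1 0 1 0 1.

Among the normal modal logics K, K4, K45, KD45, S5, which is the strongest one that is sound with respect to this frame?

Transitive (axiom 4): yes — every two-step R-path is closed by a direct edge.
Euclidean (axiom 5): yes — any two successors of a common world are R-related.
Serial (axiom D): yes — every world has a successor (e.g. a R a).
Reflexive (axiom T): yes — every world is R-related to itself.
So F validates K, K4, K45, KD45, S5. The strongest is S5.

S5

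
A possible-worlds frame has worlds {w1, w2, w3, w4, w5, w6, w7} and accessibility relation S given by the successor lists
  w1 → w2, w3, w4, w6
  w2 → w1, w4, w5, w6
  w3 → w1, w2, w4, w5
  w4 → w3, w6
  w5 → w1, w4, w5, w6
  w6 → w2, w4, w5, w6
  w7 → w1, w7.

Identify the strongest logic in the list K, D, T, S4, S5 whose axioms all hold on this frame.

D

Serial (axiom D): yes — every world has a successor (e.g. w1 S w2).
Reflexive (axiom T): no — w1 is not related to itself.
Transitive (axiom 4): no — w1 S w2 and w2 S w5, but not w1 S w5.
Euclidean (axiom 5): no — w1 S w2 and w1 S w3, but not w2 S w3.
So F validates K, D; T would additionally require S to be reflexive. The strongest is D.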